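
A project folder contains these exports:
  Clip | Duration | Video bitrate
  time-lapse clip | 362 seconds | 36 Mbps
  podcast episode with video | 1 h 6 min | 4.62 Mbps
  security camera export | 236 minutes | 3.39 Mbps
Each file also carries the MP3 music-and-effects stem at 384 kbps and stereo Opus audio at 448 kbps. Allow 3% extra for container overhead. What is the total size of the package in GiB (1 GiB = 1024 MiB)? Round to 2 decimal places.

Audio total: 384 + 448 = 832 kbps = 0.832 Mbps.
time-lapse clip: 36.832 Mbps × 362 s × 1.03 = 13733.2 Mb
podcast episode with video: 5.452 Mbps × 3960 s × 1.03 = 22237.6 Mb
security camera export: 4.222 Mbps × 14160 s × 1.03 = 61577.0 Mb
Total: 97547.8 Mb = 12193.5 MB.
= 11.36 GiB.

11.36 GiB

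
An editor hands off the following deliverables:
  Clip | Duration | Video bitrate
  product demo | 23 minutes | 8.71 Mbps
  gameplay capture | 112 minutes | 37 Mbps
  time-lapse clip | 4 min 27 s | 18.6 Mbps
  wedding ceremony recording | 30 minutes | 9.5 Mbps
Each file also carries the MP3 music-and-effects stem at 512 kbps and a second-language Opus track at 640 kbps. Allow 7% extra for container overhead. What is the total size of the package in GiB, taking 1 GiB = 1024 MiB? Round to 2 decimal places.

Audio total: 512 + 640 = 1152 kbps = 1.152 Mbps.
product demo: 9.862 Mbps × 1380 s × 1.07 = 14562.2 Mb
gameplay capture: 38.152 Mbps × 6720 s × 1.07 = 274328.1 Mb
time-lapse clip: 19.752 Mbps × 267 s × 1.07 = 5642.9 Mb
wedding ceremony recording: 10.652 Mbps × 1800 s × 1.07 = 20515.8 Mb
Total: 315049.1 Mb = 39381.1 MB.
= 36.68 GiB.

36.68 GiB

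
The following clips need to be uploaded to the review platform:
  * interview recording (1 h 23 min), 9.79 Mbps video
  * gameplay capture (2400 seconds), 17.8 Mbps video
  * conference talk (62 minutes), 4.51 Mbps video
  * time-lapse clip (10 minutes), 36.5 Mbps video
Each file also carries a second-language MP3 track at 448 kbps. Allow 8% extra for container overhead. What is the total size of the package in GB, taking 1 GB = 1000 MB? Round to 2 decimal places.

Audio: 448 kbps = 0.448 Mbps.
interview recording: 10.238 Mbps × 4980 s × 1.08 = 55064.1 Mb
gameplay capture: 18.248 Mbps × 2400 s × 1.08 = 47298.8 Mb
conference talk: 4.958 Mbps × 3720 s × 1.08 = 19919.3 Mb
time-lapse clip: 36.948 Mbps × 600 s × 1.08 = 23942.3 Mb
Total: 146224.4 Mb = 18278.1 MB.
= 18.28 GB.

18.28 GB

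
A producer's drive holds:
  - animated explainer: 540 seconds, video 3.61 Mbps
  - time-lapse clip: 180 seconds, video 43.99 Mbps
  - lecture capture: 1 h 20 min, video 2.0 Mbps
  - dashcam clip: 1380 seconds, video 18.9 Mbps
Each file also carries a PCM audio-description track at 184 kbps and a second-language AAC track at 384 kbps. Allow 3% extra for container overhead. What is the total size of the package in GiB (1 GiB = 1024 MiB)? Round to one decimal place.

Audio total: 184 + 384 = 568 kbps = 0.568 Mbps.
animated explainer: 4.178 Mbps × 540 s × 1.03 = 2323.8 Mb
time-lapse clip: 44.558 Mbps × 180 s × 1.03 = 8261.1 Mb
lecture capture: 2.568 Mbps × 4800 s × 1.03 = 12696.2 Mb
dashcam clip: 19.468 Mbps × 1380 s × 1.03 = 27671.8 Mb
Total: 50952.9 Mb = 6369.1 MB.
= 5.932 GiB.

5.9 GiB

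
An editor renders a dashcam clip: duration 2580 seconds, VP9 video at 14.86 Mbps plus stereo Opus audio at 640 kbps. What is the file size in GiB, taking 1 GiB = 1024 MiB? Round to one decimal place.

Audio: 640 kbps = 0.640 Mbps.
Total bitrate: 14.86 + 0.640 = 15.500 Mbps.
Stream data: 15.500 Mbps × 2580 s = 39990.0 Mb.
39,990 Mb = 4,998,750,000 bytes ÷ 1,073,741,824 = 4.655 GiB.

4.7 GiB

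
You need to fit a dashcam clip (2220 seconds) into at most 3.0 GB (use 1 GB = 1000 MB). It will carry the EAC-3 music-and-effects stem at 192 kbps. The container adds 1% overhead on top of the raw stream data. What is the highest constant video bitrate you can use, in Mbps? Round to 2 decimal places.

10.51 Mbps

Budget: 3.0 GB = 24000.0 Mb.
Stream payload after overhead: 24000.0 / 1.01 = 23762.4 Mb.
Total bitrate budget: 23762.4 Mb / 2220 s = 10.704 Mbps.
Audio: 192 kbps = 0.192 Mbps.
Video: 10.704 − 0.192 = 10.512 Mbps.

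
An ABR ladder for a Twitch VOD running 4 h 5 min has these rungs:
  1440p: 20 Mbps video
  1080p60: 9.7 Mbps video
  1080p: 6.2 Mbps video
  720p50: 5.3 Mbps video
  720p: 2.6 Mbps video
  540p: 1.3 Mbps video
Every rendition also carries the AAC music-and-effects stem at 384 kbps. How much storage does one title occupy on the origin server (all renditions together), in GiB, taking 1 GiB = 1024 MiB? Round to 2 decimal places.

4 h 5 min = 245 min = 14700 s
Audio: 384 kbps = 0.384 Mbps.
Sum of rendition bitrates: (20+0.384) + (9.7+0.384) + (6.2+0.384) + (5.3+0.384) + (2.6+0.384) + (1.3+0.384) = 47.404 Mbps.
× 14700 s = 696,839 Mb = 87,105 MB = 81.12 GiB.

81.12 GiB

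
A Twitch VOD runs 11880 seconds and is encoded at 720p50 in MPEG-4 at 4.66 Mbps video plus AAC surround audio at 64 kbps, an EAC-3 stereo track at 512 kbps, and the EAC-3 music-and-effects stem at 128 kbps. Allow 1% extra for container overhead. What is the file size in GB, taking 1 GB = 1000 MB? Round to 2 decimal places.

8.05 GB

Audio total: 64 + 512 + 128 = 704 kbps = 0.704 Mbps.
Total bitrate: 4.66 + 0.704 = 5.364 Mbps.
Stream data: 5.364 Mbps × 11880 s = 63724.3 Mb.
With 1% container overhead: ×1.01.
64,362 Mb ÷ 8 = 8,045 MB → 8.045 GB.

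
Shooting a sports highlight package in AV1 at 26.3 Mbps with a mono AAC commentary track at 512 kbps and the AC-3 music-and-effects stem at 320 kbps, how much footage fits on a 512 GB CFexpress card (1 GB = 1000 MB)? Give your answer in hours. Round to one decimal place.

41.9 hours

Audio total: 512 + 320 = 832 kbps = 0.832 Mbps.
Total bitrate: 26.3 + 0.832 = 27.132 Mbps.
Capacity: 512 GB = 4,096,000 Mb.
Recording time: 4,096,000 / 27.132 = 150,966 s ≈ 41.9 hours.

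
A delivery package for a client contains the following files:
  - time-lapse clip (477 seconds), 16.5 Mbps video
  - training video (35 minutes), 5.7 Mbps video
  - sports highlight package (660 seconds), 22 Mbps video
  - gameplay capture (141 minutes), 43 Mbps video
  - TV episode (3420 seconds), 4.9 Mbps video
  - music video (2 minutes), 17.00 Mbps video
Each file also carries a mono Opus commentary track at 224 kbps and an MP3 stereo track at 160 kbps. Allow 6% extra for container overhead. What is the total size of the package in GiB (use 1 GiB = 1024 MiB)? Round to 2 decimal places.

Audio total: 224 + 160 = 384 kbps = 0.384 Mbps.
time-lapse clip: 16.884 Mbps × 477 s × 1.06 = 8536.9 Mb
training video: 6.084 Mbps × 2100 s × 1.06 = 13543.0 Mb
sports highlight package: 22.384 Mbps × 660 s × 1.06 = 15659.8 Mb
gameplay capture: 43.384 Mbps × 8460 s × 1.06 = 389050.4 Mb
TV episode: 5.284 Mbps × 3420 s × 1.06 = 19155.6 Mb
music video: 17.384 Mbps × 120 s × 1.06 = 2211.2 Mb
Total: 448156.9 Mb = 56019.6 MB.
= 52.17 GiB.

52.17 GiB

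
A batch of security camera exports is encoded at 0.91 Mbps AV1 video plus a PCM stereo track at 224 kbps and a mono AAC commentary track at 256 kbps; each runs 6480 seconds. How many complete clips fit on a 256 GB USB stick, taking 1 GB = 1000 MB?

Audio total: 224 + 256 = 480 kbps = 0.480 Mbps.
Total bitrate: 1.390 Mbps.
Per item: 1.390 Mbps × 6480 s = 9,007 Mb = 1,126 MB.
Capacity: 256 GB = 2,048,000 Mb; 227.37 items → 227 complete.

227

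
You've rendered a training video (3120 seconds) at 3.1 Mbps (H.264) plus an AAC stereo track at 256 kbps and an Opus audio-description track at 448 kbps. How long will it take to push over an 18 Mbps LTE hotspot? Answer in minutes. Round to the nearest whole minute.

Audio total: 256 + 448 = 704 kbps = 0.704 Mbps.
Total bitrate: 3.804 Mbps.
File: 3.804 Mbps × 3120 s = 11868.5 Mb.
At 18 Mbps: 11868.5 / 18 = 659.4 s ≈ 11 minutes.

11 minutes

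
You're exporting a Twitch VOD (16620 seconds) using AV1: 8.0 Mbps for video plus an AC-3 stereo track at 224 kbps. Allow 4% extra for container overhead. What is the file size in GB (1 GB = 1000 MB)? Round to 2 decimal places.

Audio: 224 kbps = 0.224 Mbps.
Total bitrate: 8.0 + 0.224 = 8.224 Mbps.
Stream data: 8.224 Mbps × 16620 s = 136682.9 Mb.
With 4% container overhead: ×1.04.
142,150 Mb ÷ 8 = 17,769 MB → 17.77 GB.

17.77 GB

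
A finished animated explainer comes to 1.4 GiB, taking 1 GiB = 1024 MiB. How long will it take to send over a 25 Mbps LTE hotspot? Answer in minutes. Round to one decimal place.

8.0 minutes

File: 1.4 GiB = 12025.9 Mb.
At 25 Mbps: 12025.9 / 25 = 481.0 s ≈ 8.02 minutes.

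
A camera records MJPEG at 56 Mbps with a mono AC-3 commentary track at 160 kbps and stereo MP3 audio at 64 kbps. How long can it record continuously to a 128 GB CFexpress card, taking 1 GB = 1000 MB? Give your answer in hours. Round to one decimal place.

Audio total: 160 + 64 = 224 kbps = 0.224 Mbps.
Total bitrate: 56 + 0.224 = 56.224 Mbps.
Capacity: 128 GB = 1,024,000 Mb.
Recording time: 1,024,000 / 56.224 = 18,213 s ≈ 5.06 hours.

5.1 hours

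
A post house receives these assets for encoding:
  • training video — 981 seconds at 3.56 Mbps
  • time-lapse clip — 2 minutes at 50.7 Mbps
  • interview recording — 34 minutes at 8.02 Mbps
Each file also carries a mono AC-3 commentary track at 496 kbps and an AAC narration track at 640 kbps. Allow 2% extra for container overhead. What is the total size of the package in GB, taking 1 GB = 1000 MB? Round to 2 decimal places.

Audio total: 496 + 640 = 1136 kbps = 1.136 Mbps.
training video: 4.696 Mbps × 981 s × 1.02 = 4698.9 Mb
time-lapse clip: 51.836 Mbps × 120 s × 1.02 = 6344.7 Mb
interview recording: 9.156 Mbps × 2040 s × 1.02 = 19051.8 Mb
Total: 30095.4 Mb = 3761.9 MB.
= 3.762 GB.

3.76 GB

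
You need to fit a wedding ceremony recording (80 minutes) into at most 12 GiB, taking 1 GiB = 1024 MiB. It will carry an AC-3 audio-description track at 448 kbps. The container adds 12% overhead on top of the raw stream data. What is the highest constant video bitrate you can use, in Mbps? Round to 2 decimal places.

Budget: 12 GiB = 103079.2 Mb.
Stream payload after overhead: 103079.2 / 1.12 = 92035.0 Mb.
80 min = 4800 s
Total bitrate budget: 92035.0 Mb / 4800 s = 19.174 Mbps.
Audio: 448 kbps = 0.448 Mbps.
Video: 19.174 − 0.448 = 18.726 Mbps.

18.73 Mbps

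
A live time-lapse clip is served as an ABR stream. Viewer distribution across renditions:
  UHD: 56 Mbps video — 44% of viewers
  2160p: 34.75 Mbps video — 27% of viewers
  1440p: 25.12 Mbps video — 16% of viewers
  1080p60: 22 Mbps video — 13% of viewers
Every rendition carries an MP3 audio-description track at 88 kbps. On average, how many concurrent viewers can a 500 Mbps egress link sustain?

12

Audio: 88 kbps = 0.088 Mbps.
Average per-viewer bitrate: 0.44×56.088 + 0.27×34.838 + 0.16×25.208 + 0.13×22.088 = 40.990 Mbps.
500 Mbps = 500.0 Mbps; 500.0 / 40.990 = 12.20 → 12.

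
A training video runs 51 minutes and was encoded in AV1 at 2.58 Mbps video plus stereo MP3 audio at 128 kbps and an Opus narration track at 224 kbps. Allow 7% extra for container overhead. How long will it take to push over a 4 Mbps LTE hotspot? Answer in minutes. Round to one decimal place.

51 min = 3060 s
Audio total: 128 + 224 = 352 kbps = 0.352 Mbps.
Total bitrate: 2.932 Mbps.
File: 2.932 Mbps × 3060 s = 8971.9 Mb.
With 7% container overhead: ×1.07. → 9600.0 Mb.
At 4 Mbps: 9600.0 / 4 = 2400.0 s ≈ 40 minutes.

40.0 minutes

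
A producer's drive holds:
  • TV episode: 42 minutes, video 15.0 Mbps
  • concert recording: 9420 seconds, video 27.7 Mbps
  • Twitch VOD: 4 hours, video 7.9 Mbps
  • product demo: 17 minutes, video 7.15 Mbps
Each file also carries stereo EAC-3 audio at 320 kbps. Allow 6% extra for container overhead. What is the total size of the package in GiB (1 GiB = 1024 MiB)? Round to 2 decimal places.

Audio: 320 kbps = 0.320 Mbps.
TV episode: 15.320 Mbps × 2520 s × 1.06 = 40922.8 Mb
concert recording: 28.020 Mbps × 9420 s × 1.06 = 279785.3 Mb
Twitch VOD: 8.220 Mbps × 14400 s × 1.06 = 125470.1 Mb
product demo: 7.470 Mbps × 1020 s × 1.06 = 8076.6 Mb
Total: 454254.7 Mb = 56781.8 MB.
= 52.88 GiB.

52.88 GiB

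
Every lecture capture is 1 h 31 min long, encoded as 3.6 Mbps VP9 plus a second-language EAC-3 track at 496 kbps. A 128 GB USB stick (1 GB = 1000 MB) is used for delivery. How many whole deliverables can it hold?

1 h 31 min = 91 min = 5460 s
Audio: 496 kbps = 0.496 Mbps.
Total bitrate: 4.096 Mbps.
Per item: 4.096 Mbps × 5460 s = 22,364 Mb = 2,796 MB.
Capacity: 128 GB = 1,024,000 Mb; 45.79 items → 45 complete.

45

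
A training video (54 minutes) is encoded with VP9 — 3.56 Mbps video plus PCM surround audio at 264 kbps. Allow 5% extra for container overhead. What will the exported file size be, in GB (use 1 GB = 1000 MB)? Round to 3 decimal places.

1.626 GB

54 min = 3240 s
Audio: 264 kbps = 0.264 Mbps.
Total bitrate: 3.56 + 0.264 = 3.824 Mbps.
Stream data: 3.824 Mbps × 3240 s = 12389.8 Mb.
With 5% container overhead: ×1.05.
13,009 Mb ÷ 8 = 1,626 MB → 1.626 GB.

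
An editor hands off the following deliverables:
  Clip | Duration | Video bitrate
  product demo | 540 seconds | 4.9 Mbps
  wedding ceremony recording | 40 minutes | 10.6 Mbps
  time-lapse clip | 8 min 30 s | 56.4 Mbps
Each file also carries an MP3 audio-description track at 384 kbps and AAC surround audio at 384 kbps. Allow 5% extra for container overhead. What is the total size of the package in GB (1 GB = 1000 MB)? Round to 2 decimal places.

7.81 GB

Audio total: 384 + 384 = 768 kbps = 0.768 Mbps.
product demo: 5.668 Mbps × 540 s × 1.05 = 3213.8 Mb
wedding ceremony recording: 11.368 Mbps × 2400 s × 1.05 = 28647.4 Mb
time-lapse clip: 57.168 Mbps × 510 s × 1.05 = 30613.5 Mb
Total: 62474.6 Mb = 7809.3 MB.
= 7.809 GB.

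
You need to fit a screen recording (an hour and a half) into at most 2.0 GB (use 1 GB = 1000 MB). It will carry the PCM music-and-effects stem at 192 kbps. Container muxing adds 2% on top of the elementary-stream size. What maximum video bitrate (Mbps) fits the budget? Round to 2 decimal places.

2.71 Mbps

Budget: 2.0 GB = 16000.0 Mb.
Stream payload after overhead: 16000.0 / 1.02 = 15686.3 Mb.
1.5 h = 5400 s
Total bitrate budget: 15686.3 Mb / 5400 s = 2.905 Mbps.
Audio: 192 kbps = 0.192 Mbps.
Video: 2.905 − 0.192 = 2.713 Mbps.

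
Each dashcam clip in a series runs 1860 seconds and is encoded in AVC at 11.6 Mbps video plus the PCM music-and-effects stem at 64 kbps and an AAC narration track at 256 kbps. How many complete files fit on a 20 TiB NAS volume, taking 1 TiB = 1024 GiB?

Audio total: 64 + 256 = 320 kbps = 0.320 Mbps.
Total bitrate: 11.920 Mbps.
Per item: 11.920 Mbps × 1860 s = 22,171 Mb = 2,771 MB.
Capacity: 20 TiB = 175,921,860 Mb; 7934.70 items → 7934 complete.

7934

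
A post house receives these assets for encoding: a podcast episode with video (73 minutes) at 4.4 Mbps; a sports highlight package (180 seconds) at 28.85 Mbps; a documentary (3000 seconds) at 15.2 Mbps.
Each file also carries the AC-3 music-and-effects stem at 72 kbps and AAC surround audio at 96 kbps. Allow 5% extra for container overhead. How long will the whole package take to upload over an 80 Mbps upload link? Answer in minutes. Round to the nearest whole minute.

16 minutes

Audio total: 72 + 96 = 168 kbps = 0.168 Mbps.
podcast episode with video: 4.568 Mbps × 4380 s × 1.05 = 21008.2 Mb
sports highlight package: 29.018 Mbps × 180 s × 1.05 = 5484.4 Mb
documentary: 15.368 Mbps × 3000 s × 1.05 = 48409.2 Mb
Total: 74901.8 Mb = 9362.7 MB.
At 80 Mbps: 74901.8 / 80 = 936 s ≈ 15.6 minutes.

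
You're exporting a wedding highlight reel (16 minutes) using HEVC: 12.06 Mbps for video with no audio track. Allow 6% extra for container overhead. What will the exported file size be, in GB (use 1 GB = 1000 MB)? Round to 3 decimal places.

1.534 GB

16 min = 960 s
Total bitrate: 12.06 Mbps.
Stream data: 12.060 Mbps × 960 s = 11577.6 Mb.
With 6% container overhead: ×1.06.
12,272 Mb ÷ 8 = 1,534 MB → 1.534 GB.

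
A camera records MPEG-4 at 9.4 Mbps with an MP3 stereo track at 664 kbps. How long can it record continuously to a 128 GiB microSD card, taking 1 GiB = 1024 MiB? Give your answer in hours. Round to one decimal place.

Audio: 664 kbps = 0.664 Mbps.
Total bitrate: 9.4 + 0.664 = 10.064 Mbps.
Capacity: 128 GiB = 1,099,512 Mb.
Recording time: 1,099,512 / 10.064 = 109,252 s ≈ 30.3 hours.

30.3 hours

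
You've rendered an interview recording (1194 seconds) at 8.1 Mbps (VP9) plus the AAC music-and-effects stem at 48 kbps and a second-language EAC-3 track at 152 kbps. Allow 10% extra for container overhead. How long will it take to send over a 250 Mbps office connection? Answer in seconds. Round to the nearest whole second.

Audio total: 48 + 152 = 200 kbps = 0.200 Mbps.
Total bitrate: 8.300 Mbps.
File: 8.300 Mbps × 1194 s = 9910.2 Mb.
With 10% container overhead: ×1.10. → 10901.2 Mb.
At 250 Mbps: 10901.2 / 250 = 43.6 s ≈ 43.6 seconds.

44 seconds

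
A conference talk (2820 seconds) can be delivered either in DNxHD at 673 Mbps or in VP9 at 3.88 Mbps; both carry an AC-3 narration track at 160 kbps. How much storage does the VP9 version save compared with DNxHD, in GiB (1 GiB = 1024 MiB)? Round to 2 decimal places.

Audio: 160 kbps = 0.160 Mbps.
DNxHD: 673.160 Mbps × 2820 s = 1898311.2 Mb = 220.993 GiB.
VP9: 4.040 Mbps × 2820 s = 11392.8 Mb = 1.326 GiB.
Saving: 220.993 − 1.326 = 219.666 GiB.

219.67 GiB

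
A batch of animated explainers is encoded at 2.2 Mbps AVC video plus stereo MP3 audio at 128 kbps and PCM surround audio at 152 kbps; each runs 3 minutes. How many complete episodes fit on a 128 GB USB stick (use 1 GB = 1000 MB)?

2293

3 min = 180 s
Audio total: 128 + 152 = 280 kbps = 0.280 Mbps.
Total bitrate: 2.480 Mbps.
Per item: 2.480 Mbps × 180 s = 446.4 Mb = 55.80 MB.
Capacity: 128 GB = 1,024,000 Mb; 2293.91 items → 2293 complete.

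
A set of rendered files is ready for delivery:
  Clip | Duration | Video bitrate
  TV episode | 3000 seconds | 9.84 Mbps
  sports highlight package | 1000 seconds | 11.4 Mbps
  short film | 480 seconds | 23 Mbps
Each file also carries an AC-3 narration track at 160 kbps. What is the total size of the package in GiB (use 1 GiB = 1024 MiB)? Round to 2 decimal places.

6.13 GiB

Audio: 160 kbps = 0.160 Mbps.
TV episode: 10.000 Mbps × 3000 s = 30000.0 Mb
sports highlight package: 11.560 Mbps × 1000 s = 11560.0 Mb
short film: 23.160 Mbps × 480 s = 11116.8 Mb
Total: 52676.8 Mb = 6584.6 MB.
= 6.132 GiB.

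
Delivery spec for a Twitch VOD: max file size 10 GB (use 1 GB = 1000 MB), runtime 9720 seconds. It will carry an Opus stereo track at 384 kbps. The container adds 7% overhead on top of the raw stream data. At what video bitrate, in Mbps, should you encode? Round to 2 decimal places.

7.31 Mbps

Budget: 10 GB = 80000.0 Mb.
Stream payload after overhead: 80000.0 / 1.07 = 74766.4 Mb.
Total bitrate budget: 74766.4 Mb / 9720 s = 7.692 Mbps.
Audio: 384 kbps = 0.384 Mbps.
Video: 7.692 − 0.384 = 7.308 Mbps.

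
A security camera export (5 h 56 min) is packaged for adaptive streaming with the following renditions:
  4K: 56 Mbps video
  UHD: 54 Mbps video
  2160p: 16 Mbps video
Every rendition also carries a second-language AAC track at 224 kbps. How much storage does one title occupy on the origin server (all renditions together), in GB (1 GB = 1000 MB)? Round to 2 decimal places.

338.21 GB

5 h 56 min = 356 min = 21360 s
Audio: 224 kbps = 0.224 Mbps.
Sum of rendition bitrates: (56+0.224) + (54+0.224) + (16+0.224) = 126.672 Mbps.
× 21360 s = 2,705,714 Mb = 338,214 MB = 338.2 GB.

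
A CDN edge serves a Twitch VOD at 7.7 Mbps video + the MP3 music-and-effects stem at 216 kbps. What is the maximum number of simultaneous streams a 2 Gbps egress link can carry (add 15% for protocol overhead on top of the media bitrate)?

Audio: 216 kbps = 0.216 Mbps.
Per-viewer media rate: 7.916 Mbps.
On the wire with 15% overhead: 9.103 Mbps.
2 Gbps = 2,000 Mbps; 2,000 / 9.103 = 219.70 → 219 viewers.

219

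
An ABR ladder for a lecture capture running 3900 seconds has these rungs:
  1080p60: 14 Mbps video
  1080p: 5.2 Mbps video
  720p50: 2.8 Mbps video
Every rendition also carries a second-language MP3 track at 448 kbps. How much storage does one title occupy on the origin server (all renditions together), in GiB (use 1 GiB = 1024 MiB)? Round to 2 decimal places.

10.60 GiB

Audio: 448 kbps = 0.448 Mbps.
Sum of rendition bitrates: (14+0.448) + (5.2+0.448) + (2.8+0.448) = 23.344 Mbps.
× 3900 s = 91,042 Mb = 11,380 MB = 10.60 GiB.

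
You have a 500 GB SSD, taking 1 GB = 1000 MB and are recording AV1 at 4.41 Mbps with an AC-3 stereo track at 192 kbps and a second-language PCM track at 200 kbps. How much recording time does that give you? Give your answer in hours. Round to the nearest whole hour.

Audio total: 192 + 200 = 392 kbps = 0.392 Mbps.
Total bitrate: 4.41 + 0.392 = 4.802 Mbps.
Capacity: 500 GB = 4,000,000 Mb.
Recording time: 4,000,000 / 4.802 = 832,986 s ≈ 231 hours.

231 hours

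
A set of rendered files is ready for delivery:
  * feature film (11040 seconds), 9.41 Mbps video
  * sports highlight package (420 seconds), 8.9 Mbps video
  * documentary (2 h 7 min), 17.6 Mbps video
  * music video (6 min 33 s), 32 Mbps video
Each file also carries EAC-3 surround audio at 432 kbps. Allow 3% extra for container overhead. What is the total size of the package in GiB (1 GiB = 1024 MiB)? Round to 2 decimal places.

Audio: 432 kbps = 0.432 Mbps.
feature film: 9.842 Mbps × 11040 s × 1.03 = 111915.4 Mb
sports highlight package: 9.332 Mbps × 420 s × 1.03 = 4037.0 Mb
documentary: 18.032 Mbps × 7620 s × 1.03 = 141526.0 Mb
music video: 32.432 Mbps × 393 s × 1.03 = 13128.1 Mb
Total: 270606.5 Mb = 33825.8 MB.
= 31.50 GiB.

31.50 GiB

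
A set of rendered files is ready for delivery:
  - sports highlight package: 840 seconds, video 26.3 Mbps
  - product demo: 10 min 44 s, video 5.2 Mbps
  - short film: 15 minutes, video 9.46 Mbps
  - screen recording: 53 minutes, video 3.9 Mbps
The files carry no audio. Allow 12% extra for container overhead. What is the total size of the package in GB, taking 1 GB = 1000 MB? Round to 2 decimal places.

sports highlight package: 26.300 Mbps × 840 s × 1.12 = 24743.0 Mb
product demo: 5.200 Mbps × 644 s × 1.12 = 3750.7 Mb
short film: 9.460 Mbps × 900 s × 1.12 = 9535.7 Mb
screen recording: 3.900 Mbps × 3180 s × 1.12 = 13890.2 Mb
Total: 51919.6 Mb = 6490.0 MB.
= 6.490 GB.

6.49 GB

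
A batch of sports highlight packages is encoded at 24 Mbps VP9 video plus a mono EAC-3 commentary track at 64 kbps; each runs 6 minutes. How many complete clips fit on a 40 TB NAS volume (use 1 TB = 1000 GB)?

36938

6 min = 360 s
Audio: 64 kbps = 0.064 Mbps.
Total bitrate: 24.064 Mbps.
Per item: 24.064 Mbps × 360 s = 8,663 Mb = 1,083 MB.
Capacity: 40 TB = 320,000,000 Mb; 36938.53 items → 36938 complete.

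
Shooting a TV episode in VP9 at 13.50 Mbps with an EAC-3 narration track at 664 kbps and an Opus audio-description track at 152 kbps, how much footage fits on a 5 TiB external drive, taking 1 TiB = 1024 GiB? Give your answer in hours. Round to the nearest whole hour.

Audio total: 664 + 152 = 816 kbps = 0.816 Mbps.
Total bitrate: 13.50 + 0.816 = 14.316 Mbps.
Capacity: 5 TiB = 43,980,465 Mb.
Recording time: 43,980,465 / 14.316 = 3,072,120 s ≈ 853 hours.

853 hours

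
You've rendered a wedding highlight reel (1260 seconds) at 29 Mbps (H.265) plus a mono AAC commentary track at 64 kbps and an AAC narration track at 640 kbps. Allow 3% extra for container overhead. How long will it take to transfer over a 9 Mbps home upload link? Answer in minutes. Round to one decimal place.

Audio total: 64 + 640 = 704 kbps = 0.704 Mbps.
Total bitrate: 29.704 Mbps.
File: 29.704 Mbps × 1260 s = 37427.0 Mb.
With 3% container overhead: ×1.03. → 38549.9 Mb.
At 9 Mbps: 38549.9 / 9 = 4283.3 s ≈ 71.4 minutes.

71.4 minutes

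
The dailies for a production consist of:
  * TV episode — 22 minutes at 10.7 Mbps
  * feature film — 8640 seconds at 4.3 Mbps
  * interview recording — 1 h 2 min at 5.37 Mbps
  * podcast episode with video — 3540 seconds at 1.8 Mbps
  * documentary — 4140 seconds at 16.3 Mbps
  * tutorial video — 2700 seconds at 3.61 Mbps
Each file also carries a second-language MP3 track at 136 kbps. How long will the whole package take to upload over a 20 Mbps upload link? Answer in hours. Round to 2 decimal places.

Audio: 136 kbps = 0.136 Mbps.
TV episode: 10.836 Mbps × 1320 s = 14303.5 Mb
feature film: 4.436 Mbps × 8640 s = 38327.0 Mb
interview recording: 5.506 Mbps × 3720 s = 20482.3 Mb
podcast episode with video: 1.936 Mbps × 3540 s = 6853.4 Mb
documentary: 16.436 Mbps × 4140 s = 68045.0 Mb
tutorial video: 3.746 Mbps × 2700 s = 10114.2 Mb
Total: 158125.6 Mb = 19765.7 MB.
At 20 Mbps: 158125.6 / 20 = 7906 s ≈ 2.2 hours.

2.20 hours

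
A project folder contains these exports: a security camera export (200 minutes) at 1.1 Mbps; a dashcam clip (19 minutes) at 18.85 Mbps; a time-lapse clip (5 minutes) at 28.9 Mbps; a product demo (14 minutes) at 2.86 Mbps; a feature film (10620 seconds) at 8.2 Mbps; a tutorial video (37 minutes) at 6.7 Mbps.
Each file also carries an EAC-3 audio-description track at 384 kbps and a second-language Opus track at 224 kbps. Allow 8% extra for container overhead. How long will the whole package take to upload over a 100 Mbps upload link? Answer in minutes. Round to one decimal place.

29.6 minutes

Audio total: 384 + 224 = 608 kbps = 0.608 Mbps.
security camera export: 1.708 Mbps × 12000 s × 1.08 = 22135.7 Mb
dashcam clip: 19.458 Mbps × 1140 s × 1.08 = 23956.7 Mb
time-lapse clip: 29.508 Mbps × 300 s × 1.08 = 9560.6 Mb
product demo: 3.468 Mbps × 840 s × 1.08 = 3146.2 Mb
feature film: 8.808 Mbps × 10620 s × 1.08 = 101024.2 Mb
tutorial video: 7.308 Mbps × 2220 s × 1.08 = 17521.7 Mb
Total: 177345.0 Mb = 22168.1 MB.
At 100 Mbps: 177345.0 / 100 = 1773 s ≈ 29.6 minutes.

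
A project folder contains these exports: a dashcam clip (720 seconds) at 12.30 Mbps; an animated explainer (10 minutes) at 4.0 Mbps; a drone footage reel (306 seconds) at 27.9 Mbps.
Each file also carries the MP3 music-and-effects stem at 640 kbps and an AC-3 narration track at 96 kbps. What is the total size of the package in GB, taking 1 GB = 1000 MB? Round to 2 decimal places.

2.62 GB

Audio total: 640 + 96 = 736 kbps = 0.736 Mbps.
dashcam clip: 13.036 Mbps × 720 s = 9385.9 Mb
animated explainer: 4.736 Mbps × 600 s = 2841.6 Mb
drone footage reel: 28.636 Mbps × 306 s = 8762.6 Mb
Total: 20990.1 Mb = 2623.8 MB.
= 2.624 GB.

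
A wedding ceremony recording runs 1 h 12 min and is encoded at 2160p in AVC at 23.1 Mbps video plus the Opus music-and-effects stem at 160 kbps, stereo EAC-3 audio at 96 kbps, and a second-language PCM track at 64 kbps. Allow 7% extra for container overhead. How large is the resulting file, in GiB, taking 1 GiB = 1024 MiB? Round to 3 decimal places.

12.603 GiB

1 h 12 min = 72 min = 4320 s
Audio total: 160 + 96 + 64 = 320 kbps = 0.320 Mbps.
Total bitrate: 23.1 + 0.320 = 23.420 Mbps.
Stream data: 23.420 Mbps × 4320 s = 101174.4 Mb.
With 7% container overhead: ×1.07.
108,257 Mb = 13,532,076,000 bytes ÷ 1,073,741,824 = 12.60 GiB.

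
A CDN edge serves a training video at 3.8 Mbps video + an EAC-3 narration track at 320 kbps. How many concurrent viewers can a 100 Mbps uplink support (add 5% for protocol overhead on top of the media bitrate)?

Audio: 320 kbps = 0.320 Mbps.
Per-viewer media rate: 4.120 Mbps.
On the wire with 5% overhead: 4.326 Mbps.
100 Mbps = 100.0 Mbps; 100.0 / 4.326 = 23.12 → 23 viewers.

23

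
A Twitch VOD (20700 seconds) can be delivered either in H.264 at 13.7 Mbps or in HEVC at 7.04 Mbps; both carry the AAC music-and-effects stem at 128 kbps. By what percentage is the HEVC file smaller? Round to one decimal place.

Audio: 128 kbps = 0.128 Mbps.
H.264: 13.828 Mbps × 20700 s = 286239.6 Mb = 35.780 GB.
HEVC: 7.168 Mbps × 20700 s = 148377.6 Mb = 18.547 GB.
Reduction: (1 − 18.547/35.780) × 100 = 48.16%.

48.2%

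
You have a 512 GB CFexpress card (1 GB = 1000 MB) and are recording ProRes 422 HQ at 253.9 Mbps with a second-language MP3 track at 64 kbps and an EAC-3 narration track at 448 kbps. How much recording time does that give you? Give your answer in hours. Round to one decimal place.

Audio total: 64 + 448 = 512 kbps = 0.512 Mbps.
Total bitrate: 253.9 + 0.512 = 254.412 Mbps.
Capacity: 512 GB = 4,096,000 Mb.
Recording time: 4,096,000 / 254.412 = 16,100 s ≈ 4.47 hours.

4.5 hours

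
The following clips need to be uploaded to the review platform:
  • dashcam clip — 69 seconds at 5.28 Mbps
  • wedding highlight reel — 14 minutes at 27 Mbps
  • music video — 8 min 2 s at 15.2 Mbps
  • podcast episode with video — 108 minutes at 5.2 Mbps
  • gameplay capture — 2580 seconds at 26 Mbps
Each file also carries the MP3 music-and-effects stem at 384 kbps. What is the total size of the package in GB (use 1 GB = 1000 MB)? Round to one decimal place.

16.9 GB

Audio: 384 kbps = 0.384 Mbps.
dashcam clip: 5.664 Mbps × 69 s = 390.8 Mb
wedding highlight reel: 27.384 Mbps × 840 s = 23002.6 Mb
music video: 15.584 Mbps × 482 s = 7511.5 Mb
podcast episode with video: 5.584 Mbps × 6480 s = 36184.3 Mb
gameplay capture: 26.384 Mbps × 2580 s = 68070.7 Mb
Total: 135159.9 Mb = 16895.0 MB.
= 16.89 GB.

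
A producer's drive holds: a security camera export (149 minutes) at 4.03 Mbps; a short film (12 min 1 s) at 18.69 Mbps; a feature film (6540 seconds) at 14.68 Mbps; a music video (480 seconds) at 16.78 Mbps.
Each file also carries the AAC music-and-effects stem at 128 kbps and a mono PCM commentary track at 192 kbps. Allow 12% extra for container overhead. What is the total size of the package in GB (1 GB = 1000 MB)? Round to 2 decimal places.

22.25 GB

Audio total: 128 + 192 = 320 kbps = 0.320 Mbps.
security camera export: 4.350 Mbps × 8940 s × 1.12 = 43555.7 Mb
short film: 19.010 Mbps × 721 s × 1.12 = 15351.0 Mb
feature film: 15.000 Mbps × 6540 s × 1.12 = 109872.0 Mb
music video: 17.100 Mbps × 480 s × 1.12 = 9193.0 Mb
Total: 177971.6 Mb = 22246.4 MB.
= 22.25 GB.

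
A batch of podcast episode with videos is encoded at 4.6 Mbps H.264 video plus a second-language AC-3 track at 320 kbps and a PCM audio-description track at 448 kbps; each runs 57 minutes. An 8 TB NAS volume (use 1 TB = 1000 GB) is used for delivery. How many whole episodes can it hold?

57 min = 3420 s
Audio total: 320 + 448 = 768 kbps = 0.768 Mbps.
Total bitrate: 5.368 Mbps.
Per item: 5.368 Mbps × 3420 s = 18,359 Mb = 2,295 MB.
Capacity: 8 TB = 64,000,000 Mb; 3486.11 items → 3486 complete.

3486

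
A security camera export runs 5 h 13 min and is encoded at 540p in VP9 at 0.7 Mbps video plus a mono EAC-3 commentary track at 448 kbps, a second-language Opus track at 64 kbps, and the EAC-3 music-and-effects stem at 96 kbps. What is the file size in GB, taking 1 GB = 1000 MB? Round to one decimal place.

5 h 13 min = 313 min = 18780 s
Audio total: 448 + 64 + 96 = 608 kbps = 0.608 Mbps.
Total bitrate: 0.7 + 0.608 = 1.308 Mbps.
Stream data: 1.308 Mbps × 18780 s = 24564.2 Mb.
24,564 Mb ÷ 8 = 3,071 MB → 3.071 GB.

3.1 GB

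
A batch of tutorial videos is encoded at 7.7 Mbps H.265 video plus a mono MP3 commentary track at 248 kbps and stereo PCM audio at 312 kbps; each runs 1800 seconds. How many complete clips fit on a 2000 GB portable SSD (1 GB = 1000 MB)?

Audio total: 248 + 312 = 560 kbps = 0.560 Mbps.
Total bitrate: 8.260 Mbps.
Per item: 8.260 Mbps × 1800 s = 14,868 Mb = 1,858 MB.
Capacity: 2000 GB = 16,000,000 Mb; 1076.14 items → 1076 complete.

1076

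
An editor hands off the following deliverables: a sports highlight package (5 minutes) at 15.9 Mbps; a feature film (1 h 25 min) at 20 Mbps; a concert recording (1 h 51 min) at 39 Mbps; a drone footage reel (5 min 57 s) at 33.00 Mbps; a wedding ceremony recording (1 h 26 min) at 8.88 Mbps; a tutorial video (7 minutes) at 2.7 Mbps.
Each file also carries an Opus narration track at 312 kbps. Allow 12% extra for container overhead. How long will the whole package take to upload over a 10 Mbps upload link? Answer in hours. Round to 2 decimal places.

13.40 hours

Audio: 312 kbps = 0.312 Mbps.
sports highlight package: 16.212 Mbps × 300 s × 1.12 = 5447.2 Mb
feature film: 20.312 Mbps × 5100 s × 1.12 = 116022.1 Mb
concert recording: 39.312 Mbps × 6660 s × 1.12 = 293236.1 Mb
drone footage reel: 33.312 Mbps × 357 s × 1.12 = 13319.5 Mb
wedding ceremony recording: 9.192 Mbps × 5160 s × 1.12 = 53122.4 Mb
tutorial video: 3.012 Mbps × 420 s × 1.12 = 1416.8 Mb
Total: 482564.2 Mb = 60320.5 MB.
At 10 Mbps: 482564.2 / 10 = 48256 s ≈ 13.4 hours.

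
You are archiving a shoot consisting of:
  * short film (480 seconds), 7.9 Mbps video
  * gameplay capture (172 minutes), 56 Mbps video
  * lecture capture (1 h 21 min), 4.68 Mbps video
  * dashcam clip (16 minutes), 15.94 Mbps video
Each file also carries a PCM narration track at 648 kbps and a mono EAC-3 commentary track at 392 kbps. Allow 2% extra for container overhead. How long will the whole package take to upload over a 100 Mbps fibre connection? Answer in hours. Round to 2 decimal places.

1.80 hours

Audio total: 648 + 392 = 1040 kbps = 1.040 Mbps.
short film: 8.940 Mbps × 480 s × 1.02 = 4377.0 Mb
gameplay capture: 57.040 Mbps × 10320 s × 1.02 = 600425.9 Mb
lecture capture: 5.720 Mbps × 4860 s × 1.02 = 28355.2 Mb
dashcam clip: 16.980 Mbps × 960 s × 1.02 = 16626.8 Mb
Total: 649784.9 Mb = 81223.1 MB.
At 100 Mbps: 649784.9 / 100 = 6498 s ≈ 1.8 hours.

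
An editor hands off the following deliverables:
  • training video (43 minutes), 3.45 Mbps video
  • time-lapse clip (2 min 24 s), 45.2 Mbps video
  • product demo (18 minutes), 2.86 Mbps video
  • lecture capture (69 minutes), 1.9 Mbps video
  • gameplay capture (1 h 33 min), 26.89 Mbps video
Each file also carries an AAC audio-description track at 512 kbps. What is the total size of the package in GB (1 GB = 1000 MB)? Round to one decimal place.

22.9 GB

Audio: 512 kbps = 0.512 Mbps.
training video: 3.962 Mbps × 2580 s = 10222.0 Mb
time-lapse clip: 45.712 Mbps × 144 s = 6582.5 Mb
product demo: 3.372 Mbps × 1080 s = 3641.8 Mb
lecture capture: 2.412 Mbps × 4140 s = 9985.7 Mb
gameplay capture: 27.402 Mbps × 5580 s = 152903.2 Mb
Total: 183335.1 Mb = 22916.9 MB.
= 22.92 GB.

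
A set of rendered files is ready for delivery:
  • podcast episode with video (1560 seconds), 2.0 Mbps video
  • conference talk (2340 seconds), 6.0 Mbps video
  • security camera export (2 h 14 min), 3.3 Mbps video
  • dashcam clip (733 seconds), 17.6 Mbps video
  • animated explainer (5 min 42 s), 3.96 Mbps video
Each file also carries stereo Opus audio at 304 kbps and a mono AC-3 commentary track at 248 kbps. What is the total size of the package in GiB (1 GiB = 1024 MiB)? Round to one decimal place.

7.6 GiB

Audio total: 304 + 248 = 552 kbps = 0.552 Mbps.
podcast episode with video: 2.552 Mbps × 1560 s = 3981.1 Mb
conference talk: 6.552 Mbps × 2340 s = 15331.7 Mb
security camera export: 3.852 Mbps × 8040 s = 30970.1 Mb
dashcam clip: 18.152 Mbps × 733 s = 13305.4 Mb
animated explainer: 4.512 Mbps × 342 s = 1543.1 Mb
Total: 65131.4 Mb = 8141.4 MB.
= 7.582 GiB.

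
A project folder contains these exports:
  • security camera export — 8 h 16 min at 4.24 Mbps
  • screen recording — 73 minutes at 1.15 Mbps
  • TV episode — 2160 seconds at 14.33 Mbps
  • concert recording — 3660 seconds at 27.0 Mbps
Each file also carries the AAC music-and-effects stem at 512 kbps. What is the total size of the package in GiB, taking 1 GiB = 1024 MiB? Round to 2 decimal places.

32.77 GiB

Audio: 512 kbps = 0.512 Mbps.
security camera export: 4.752 Mbps × 29760 s = 141419.5 Mb
screen recording: 1.662 Mbps × 4380 s = 7279.6 Mb
TV episode: 14.842 Mbps × 2160 s = 32058.7 Mb
concert recording: 27.512 Mbps × 3660 s = 100693.9 Mb
Total: 281451.7 Mb = 35181.5 MB.
= 32.77 GiB.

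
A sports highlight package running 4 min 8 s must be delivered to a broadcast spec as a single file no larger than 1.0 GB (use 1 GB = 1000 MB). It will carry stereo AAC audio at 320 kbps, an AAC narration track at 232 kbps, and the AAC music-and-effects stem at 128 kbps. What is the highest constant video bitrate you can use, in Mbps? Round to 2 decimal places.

31.58 Mbps

Budget: 1.0 GB = 8000.0 Mb.
4 min 8 s = 248 s
Total bitrate budget: 8000.0 Mb / 248 s = 32.258 Mbps.
Audio total: 320 + 232 + 128 = 680 kbps = 0.680 Mbps.
Video: 32.258 − 0.680 = 31.578 Mbps.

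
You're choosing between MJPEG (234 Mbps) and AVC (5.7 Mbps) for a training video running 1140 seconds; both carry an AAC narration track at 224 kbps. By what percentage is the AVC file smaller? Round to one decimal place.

97.5%

Audio: 224 kbps = 0.224 Mbps.
MJPEG: 234.224 Mbps × 1140 s = 267015.4 Mb = 31.085 GiB.
AVC: 5.924 Mbps × 1140 s = 6753.4 Mb = 0.786 GiB.
Reduction: (1 − 0.786/31.085) × 100 = 97.47%.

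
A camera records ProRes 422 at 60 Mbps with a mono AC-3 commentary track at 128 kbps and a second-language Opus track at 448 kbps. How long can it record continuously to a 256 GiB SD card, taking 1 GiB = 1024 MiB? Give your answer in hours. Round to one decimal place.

10.1 hours

Audio total: 128 + 448 = 576 kbps = 0.576 Mbps.
Total bitrate: 60 + 0.576 = 60.576 Mbps.
Capacity: 256 GiB = 2,199,023 Mb.
Recording time: 2,199,023 / 60.576 = 36,302 s ≈ 10.1 hours.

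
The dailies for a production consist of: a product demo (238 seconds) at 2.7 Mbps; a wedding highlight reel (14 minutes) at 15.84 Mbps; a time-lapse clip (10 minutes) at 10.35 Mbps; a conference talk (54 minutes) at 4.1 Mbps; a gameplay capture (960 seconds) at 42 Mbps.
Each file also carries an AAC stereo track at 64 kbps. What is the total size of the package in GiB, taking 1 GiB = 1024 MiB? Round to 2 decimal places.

8.63 GiB

Audio: 64 kbps = 0.064 Mbps.
product demo: 2.764 Mbps × 238 s = 657.8 Mb
wedding highlight reel: 15.904 Mbps × 840 s = 13359.4 Mb
time-lapse clip: 10.414 Mbps × 600 s = 6248.4 Mb
conference talk: 4.164 Mbps × 3240 s = 13491.4 Mb
gameplay capture: 42.064 Mbps × 960 s = 40381.4 Mb
Total: 74138.4 Mb = 9267.3 MB.
= 8.631 GiB.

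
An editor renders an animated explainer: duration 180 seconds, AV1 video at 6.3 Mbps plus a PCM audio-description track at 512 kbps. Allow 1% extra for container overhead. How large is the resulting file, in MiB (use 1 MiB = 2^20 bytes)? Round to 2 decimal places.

147.63 MiB

Audio: 512 kbps = 0.512 Mbps.
Total bitrate: 6.3 + 0.512 = 6.812 Mbps.
Stream data: 6.812 Mbps × 180 s = 1226.2 Mb.
With 1% container overhead: ×1.01.
1,238 Mb = 154,802,700 bytes ÷ 1,048,576 = 147.6 MiB.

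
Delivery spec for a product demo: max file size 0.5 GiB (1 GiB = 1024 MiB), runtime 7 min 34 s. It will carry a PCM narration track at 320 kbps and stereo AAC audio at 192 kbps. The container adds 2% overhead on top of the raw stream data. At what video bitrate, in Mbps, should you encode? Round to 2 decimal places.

8.76 Mbps

Budget: 0.5 GiB = 4295.0 Mb.
Stream payload after overhead: 4295.0 / 1.02 = 4210.8 Mb.
7 min 34 s = 454 s
Total bitrate budget: 4210.8 Mb / 454 s = 9.275 Mbps.
Audio total: 320 + 192 = 512 kbps = 0.512 Mbps.
Video: 9.275 − 0.512 = 8.763 Mbps.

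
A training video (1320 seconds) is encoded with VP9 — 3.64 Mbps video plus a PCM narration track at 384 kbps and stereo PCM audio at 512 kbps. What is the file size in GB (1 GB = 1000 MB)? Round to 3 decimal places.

Audio total: 384 + 512 = 896 kbps = 0.896 Mbps.
Total bitrate: 3.64 + 0.896 = 4.536 Mbps.
Stream data: 4.536 Mbps × 1320 s = 5987.5 Mb.
5,988 Mb ÷ 8 = 748.4 MB → 0.7484 GB.

0.748 GB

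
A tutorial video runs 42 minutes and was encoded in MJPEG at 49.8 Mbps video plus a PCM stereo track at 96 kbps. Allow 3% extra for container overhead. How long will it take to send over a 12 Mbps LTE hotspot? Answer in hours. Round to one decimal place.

42 min = 2520 s
Audio: 96 kbps = 0.096 Mbps.
Total bitrate: 49.896 Mbps.
File: 49.896 Mbps × 2520 s = 125737.9 Mb.
With 3% container overhead: ×1.03. → 129510.1 Mb.
At 12 Mbps: 129510.1 / 12 = 10792.5 s ≈ 3 hours.

3.0 hours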